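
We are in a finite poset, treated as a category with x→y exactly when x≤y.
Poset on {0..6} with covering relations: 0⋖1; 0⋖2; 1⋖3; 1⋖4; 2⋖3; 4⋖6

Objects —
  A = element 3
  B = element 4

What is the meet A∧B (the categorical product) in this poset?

Answer: A∧B = 1

Derivation:
Common predecessors of 3,4: {0,1}
  0 ⊑ 1
  1 ⊑ 1
glb = 1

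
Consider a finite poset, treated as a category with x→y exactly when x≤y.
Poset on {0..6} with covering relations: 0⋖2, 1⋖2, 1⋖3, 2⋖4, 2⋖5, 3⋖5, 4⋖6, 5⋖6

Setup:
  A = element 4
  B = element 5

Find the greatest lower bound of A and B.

Answer: A∧B = 2

Work:
{x : x<=A ∧ x<=B} = {0,1,2}  (A=4, B=5)
  0 <= 2
  1 <= 2
  2 <= 2
glb = 2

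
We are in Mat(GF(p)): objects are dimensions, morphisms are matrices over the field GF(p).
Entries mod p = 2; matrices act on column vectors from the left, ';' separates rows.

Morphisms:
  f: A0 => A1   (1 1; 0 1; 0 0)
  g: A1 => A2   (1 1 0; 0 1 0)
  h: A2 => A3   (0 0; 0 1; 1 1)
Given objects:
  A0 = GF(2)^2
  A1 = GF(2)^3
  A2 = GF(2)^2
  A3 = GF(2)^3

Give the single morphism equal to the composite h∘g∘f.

Answer: (0 0; 0 1; 1 1)

Trace:
  e0=⟨1,0⟩ f=>⟨1,0,0⟩ g=>⟨1,0⟩ h=>⟨0,0,1⟩
  e1=⟨0,1⟩ f=>⟨1,1,0⟩ g=>⟨0,1⟩ h=>⟨0,1,1⟩
result: (0 0; 0 1; 1 1)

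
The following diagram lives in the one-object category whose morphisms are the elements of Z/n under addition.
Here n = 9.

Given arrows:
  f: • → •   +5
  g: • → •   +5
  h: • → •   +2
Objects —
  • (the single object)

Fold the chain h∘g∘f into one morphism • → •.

Answer: +3

Trace:
  0 +5≡5 +5≡1 +2≡3  (mod 9)
result: +3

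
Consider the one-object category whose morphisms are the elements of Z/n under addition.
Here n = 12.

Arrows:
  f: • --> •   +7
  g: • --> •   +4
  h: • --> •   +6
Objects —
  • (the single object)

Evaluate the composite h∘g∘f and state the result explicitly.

  0 +7≡7 +4≡11 +6≡5  (mod 12)
composite: +5

Answer: +5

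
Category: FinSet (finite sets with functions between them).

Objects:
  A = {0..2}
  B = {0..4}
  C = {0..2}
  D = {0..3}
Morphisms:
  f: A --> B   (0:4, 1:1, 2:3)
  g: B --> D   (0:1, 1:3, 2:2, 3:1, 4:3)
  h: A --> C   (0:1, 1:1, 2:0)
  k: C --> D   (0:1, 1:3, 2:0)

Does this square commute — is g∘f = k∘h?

Path 1 = f;g:
  0 f-->4 g-->3
  1 f-->1 g-->3
  2 f-->3 g-->1
  composite₁ = (0:3, 1:3, 2:1)
Path 2 = h;k:
  0 h-->1 k-->3
  1 h-->1 k-->3
  2 h-->0 k-->1
  composite₂ = (0:3, 1:3, 2:1)
Equal? same morphism ✓

Answer: COMMUTES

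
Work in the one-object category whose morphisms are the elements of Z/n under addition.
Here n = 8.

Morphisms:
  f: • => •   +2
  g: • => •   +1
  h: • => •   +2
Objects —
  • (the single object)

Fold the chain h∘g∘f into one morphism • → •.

Answer: +5

Trace:
  0 +2≡2 +1≡3 +2≡5  (mod 8)
⟦path⟧: +5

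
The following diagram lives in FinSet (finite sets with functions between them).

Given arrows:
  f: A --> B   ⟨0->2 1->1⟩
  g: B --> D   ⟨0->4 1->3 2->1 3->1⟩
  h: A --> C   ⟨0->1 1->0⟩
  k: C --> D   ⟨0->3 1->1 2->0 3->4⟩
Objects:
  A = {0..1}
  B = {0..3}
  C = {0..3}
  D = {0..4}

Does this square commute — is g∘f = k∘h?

Answer: COMMUTES

Derivation:
Along f;g (path 1):
  0 f-->2 g-->1
  1 f-->1 g-->3
  ⟦path⟧₁ = ⟨0->1 1->3⟩
Along h;k (path 2):
  0 h-->1 k-->1
  1 h-->0 k-->3
  ⟦path⟧₂ = ⟨0->1 1->3⟩
Equal? same morphism ✓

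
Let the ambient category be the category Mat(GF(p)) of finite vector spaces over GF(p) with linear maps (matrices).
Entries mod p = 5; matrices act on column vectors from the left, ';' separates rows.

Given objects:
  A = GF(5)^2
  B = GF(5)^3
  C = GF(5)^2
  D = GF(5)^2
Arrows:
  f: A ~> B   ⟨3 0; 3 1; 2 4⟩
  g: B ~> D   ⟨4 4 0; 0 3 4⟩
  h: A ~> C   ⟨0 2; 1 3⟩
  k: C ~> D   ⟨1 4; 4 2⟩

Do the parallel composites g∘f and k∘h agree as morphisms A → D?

Answer: COMMUTES

Trace:
Along f;g (path 1):
  e0=[1,0] f~>[3,3,2] g~>[4,2]
  e1=[0,1] f~>[0,1,4] g~>[4,4]
  ⟦path⟧₁ = ⟨4 4; 2 4⟩
Along h;k (path 2):
  e0=[1,0] h~>[0,1] k~>[4,2]
  e1=[0,1] h~>[2,3] k~>[4,4]
  ⟦path⟧₂ = ⟨4 4; 2 4⟩
Equal? equal; square commutes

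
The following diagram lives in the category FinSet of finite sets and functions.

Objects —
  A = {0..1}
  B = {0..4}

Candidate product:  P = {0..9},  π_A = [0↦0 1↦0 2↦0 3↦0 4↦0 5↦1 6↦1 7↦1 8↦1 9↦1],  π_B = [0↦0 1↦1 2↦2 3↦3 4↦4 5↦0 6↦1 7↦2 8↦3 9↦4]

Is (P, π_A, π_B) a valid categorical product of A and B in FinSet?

|A|·|B| = 2·5 = 10;  |P| = 10
Check the pairing map k ↦ (π_A(k), π_B(k)):
  0 ↦ (0,0)
  1 ↦ (0,1)
  2 ↦ (0,2)
  3 ↦ (0,3)
  4 ↦ (0,4)
  5 ↦ (1,0)
  6 ↦ (1,1)
  7 ↦ (1,2)
  8 ↦ (1,3)
  9 ↦ (1,4)
distinct pairs in image: 10 / 10 needed
  → bijection onto A×B; projections well-typed.

Answer: VALID PRODUCT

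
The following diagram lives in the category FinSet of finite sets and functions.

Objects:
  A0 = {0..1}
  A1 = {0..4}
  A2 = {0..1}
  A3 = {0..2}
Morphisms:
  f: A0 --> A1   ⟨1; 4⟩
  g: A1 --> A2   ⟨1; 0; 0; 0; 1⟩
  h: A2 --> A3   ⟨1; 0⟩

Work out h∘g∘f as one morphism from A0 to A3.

  0 f-->1 g-->0 h-->1
  1 f-->4 g-->1 h-->0
result: ⟨1; 0⟩

Answer: ⟨1; 0⟩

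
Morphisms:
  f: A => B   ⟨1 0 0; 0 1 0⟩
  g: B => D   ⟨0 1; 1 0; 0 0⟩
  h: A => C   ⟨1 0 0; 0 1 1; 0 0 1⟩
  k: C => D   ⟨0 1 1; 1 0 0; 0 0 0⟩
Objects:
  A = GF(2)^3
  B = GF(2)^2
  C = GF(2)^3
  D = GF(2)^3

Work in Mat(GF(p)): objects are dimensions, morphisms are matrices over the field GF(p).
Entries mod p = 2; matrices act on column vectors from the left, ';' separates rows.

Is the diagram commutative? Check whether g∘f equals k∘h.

Answer: COMMUTES

Trace:
Along f;g (path 1):
  e0=(1,0,0) f=>(1,0) g=>(0,1,0)
  e1=(0,1,0) f=>(0,1) g=>(1,0,0)
  e2=(0,0,1) f=>(0,0) g=>(0,0,0)
  result₁ = ⟨0 1 0; 1 0 0; 0 0 0⟩
Along h;k (path 2):
  e0=(1,0,0) h=>(1,0,0) k=>(0,1,0)
  e1=(0,1,0) h=>(0,1,0) k=>(1,0,0)
  e2=(0,0,1) h=>(0,1,1) k=>(0,0,0)
  result₂ = ⟨0 1 0; 1 0 0; 0 0 0⟩
Equal? YES — commutes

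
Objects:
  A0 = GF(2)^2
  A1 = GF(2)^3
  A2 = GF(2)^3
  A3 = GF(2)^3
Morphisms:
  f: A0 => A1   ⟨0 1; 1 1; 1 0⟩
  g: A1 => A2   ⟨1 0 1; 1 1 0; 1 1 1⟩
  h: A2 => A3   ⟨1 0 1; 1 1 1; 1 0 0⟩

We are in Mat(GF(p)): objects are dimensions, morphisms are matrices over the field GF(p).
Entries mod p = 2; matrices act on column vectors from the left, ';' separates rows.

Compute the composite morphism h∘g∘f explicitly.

Answer: ⟨1 1; 0 1; 1 1⟩

Trace:
  e0=⟨1,0⟩ f=>⟨0,1,1⟩ g=>⟨1,1,0⟩ h=>⟨1,0,1⟩
  e1=⟨0,1⟩ f=>⟨1,1,0⟩ g=>⟨1,0,0⟩ h=>⟨1,1,1⟩
composite: ⟨1 1; 0 1; 1 1⟩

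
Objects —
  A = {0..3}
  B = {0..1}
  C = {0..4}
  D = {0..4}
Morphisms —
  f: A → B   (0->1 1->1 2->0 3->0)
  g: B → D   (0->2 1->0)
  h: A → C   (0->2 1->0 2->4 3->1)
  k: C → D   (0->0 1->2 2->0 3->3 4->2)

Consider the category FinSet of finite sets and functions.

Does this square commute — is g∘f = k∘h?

Along f;g (path 1):
  0 f→1 g→0
  1 f→1 g→0
  2 f→0 g→2
  3 f→0 g→2
  result₁ = (0->0 1->0 2->2 3->2)
Along h;k (path 2):
  0 h→2 k→0
  1 h→0 k→0
  2 h→4 k→2
  3 h→1 k→2
  result₂ = (0->0 1->0 2->2 3->2)
Equal? YES — commutes

Answer: COMMUTES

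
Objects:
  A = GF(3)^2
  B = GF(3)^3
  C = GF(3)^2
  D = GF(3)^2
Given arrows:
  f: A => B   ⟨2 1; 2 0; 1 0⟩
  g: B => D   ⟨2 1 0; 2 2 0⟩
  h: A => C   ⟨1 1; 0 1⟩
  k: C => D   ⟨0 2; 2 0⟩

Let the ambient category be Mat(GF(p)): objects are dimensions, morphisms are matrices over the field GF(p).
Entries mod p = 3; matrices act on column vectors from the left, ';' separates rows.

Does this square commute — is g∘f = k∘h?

1) trace f;g:
  e0=[1,0] f=>[2,2,1] g=>[0,2]
  e1=[0,1] f=>[1,0,0] g=>[2,2]
  result₁ = ⟨0 2; 2 2⟩
2) trace h;k:
  e0=[1,0] h=>[1,0] k=>[0,2]
  e1=[0,1] h=>[1,1] k=>[2,2]
  result₂ = ⟨0 2; 2 2⟩
Equal? YES — commutes

Answer: COMMUTES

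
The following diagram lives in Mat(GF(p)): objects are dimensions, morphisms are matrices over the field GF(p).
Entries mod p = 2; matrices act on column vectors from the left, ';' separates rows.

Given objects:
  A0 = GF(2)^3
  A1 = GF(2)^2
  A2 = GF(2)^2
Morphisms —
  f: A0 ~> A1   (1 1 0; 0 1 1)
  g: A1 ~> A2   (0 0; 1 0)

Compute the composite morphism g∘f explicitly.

Answer: (0 0 0; 1 1 0)

Work:
  e0=⟨1,0,0⟩ f~>⟨1,0⟩ g~>⟨0,1⟩
  e1=⟨0,1,0⟩ f~>⟨1,1⟩ g~>⟨0,1⟩
  e2=⟨0,0,1⟩ f~>⟨0,1⟩ g~>⟨0,0⟩
⟦path⟧: (0 0 0; 1 1 0)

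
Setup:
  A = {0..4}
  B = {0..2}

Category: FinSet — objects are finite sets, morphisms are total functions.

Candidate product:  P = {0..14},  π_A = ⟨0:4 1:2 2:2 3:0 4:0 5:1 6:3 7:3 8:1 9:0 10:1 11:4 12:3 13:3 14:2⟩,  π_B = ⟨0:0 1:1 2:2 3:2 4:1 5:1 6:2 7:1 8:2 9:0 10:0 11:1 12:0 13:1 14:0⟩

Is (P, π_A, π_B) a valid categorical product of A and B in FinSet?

|A|·|B| = 5·3 = 15;  |P| = 15
Check the pairing map k ↦ (π_A(k), π_B(k)):
  0 : (4,0)
  1 : (2,1)
  2 : (2,2)
  3 : (0,2)
  4 : (0,1)
  5 : (1,1)
  6 : (3,2)
  7 : (3,1)
  8 : (1,2)
  9 : (0,0)
  10 : (1,0)
  11 : (4,1)
  12 : (3,0)
  13 : (3,1)  ✗ repeats pair of k=7
  14 : (2,0)
distinct pairs in image: 14 / 15 needed
  → (3,1) hit at k=7 and k=13

Answer: NOT A VALID PRODUCT — duplicate pair at indices 7,13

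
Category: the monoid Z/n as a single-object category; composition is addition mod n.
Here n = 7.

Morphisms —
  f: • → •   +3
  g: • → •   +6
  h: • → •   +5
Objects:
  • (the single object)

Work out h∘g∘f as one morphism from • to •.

Answer: +0

Work:
  0 +3≡3 +6≡2 +5≡0  (mod 7)
result: +0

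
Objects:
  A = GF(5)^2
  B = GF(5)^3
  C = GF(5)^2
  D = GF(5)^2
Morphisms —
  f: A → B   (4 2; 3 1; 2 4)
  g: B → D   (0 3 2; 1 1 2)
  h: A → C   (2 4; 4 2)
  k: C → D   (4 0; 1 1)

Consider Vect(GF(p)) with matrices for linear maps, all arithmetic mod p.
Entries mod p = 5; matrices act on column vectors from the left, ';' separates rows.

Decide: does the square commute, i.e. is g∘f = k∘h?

Answer: COMMUTES

Derivation:
Along f;g (path 1):
  e0=[1,0] f→[4,3,2] g→[3,1]
  e1=[0,1] f→[2,1,4] g→[1,1]
  result₁ = (3 1; 1 1)
Along h;k (path 2):
  e0=[1,0] h→[2,4] k→[3,1]
  e1=[0,1] h→[4,2] k→[1,1]
  result₂ = (3 1; 1 1)
Equal? same morphism ✓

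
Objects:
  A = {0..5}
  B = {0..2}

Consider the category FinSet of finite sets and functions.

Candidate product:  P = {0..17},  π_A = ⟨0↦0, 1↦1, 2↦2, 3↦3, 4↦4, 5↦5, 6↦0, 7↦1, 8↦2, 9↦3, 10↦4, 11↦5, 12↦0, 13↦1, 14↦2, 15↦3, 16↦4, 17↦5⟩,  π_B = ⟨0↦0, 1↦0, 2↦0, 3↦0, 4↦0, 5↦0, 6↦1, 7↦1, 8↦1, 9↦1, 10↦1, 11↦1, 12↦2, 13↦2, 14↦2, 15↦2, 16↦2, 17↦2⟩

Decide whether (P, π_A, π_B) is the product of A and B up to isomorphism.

Answer: VALID PRODUCT

Derivation:
|A|·|B| = 6·3 = 18;  |P| = 18
Check the pairing map k ↦ (π_A(k), π_B(k)):
  0 ↦ (0,0)
  1 ↦ (1,0)
  2 ↦ (2,0)
  3 ↦ (3,0)
  4 ↦ (4,0)
  5 ↦ (5,0)
  6 ↦ (0,1)
  7 ↦ (1,1)
  8 ↦ (2,1)
  9 ↦ (3,1)
  10 ↦ (4,1)
  11 ↦ (5,1)
  12 ↦ (0,2)
  13 ↦ (1,2)
  14 ↦ (2,2)
  15 ↦ (3,2)
  16 ↦ (4,2)
  17 ↦ (5,2)
distinct pairs in image: 18 / 18 needed
  → bijection onto A×B; projections well-typed.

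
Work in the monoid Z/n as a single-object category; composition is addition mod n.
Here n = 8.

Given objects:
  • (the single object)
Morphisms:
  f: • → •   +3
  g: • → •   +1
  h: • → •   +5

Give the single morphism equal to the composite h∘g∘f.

  0 +3≡3 +1≡4 +5≡1  (mod 8)
composite: +1

Answer: +1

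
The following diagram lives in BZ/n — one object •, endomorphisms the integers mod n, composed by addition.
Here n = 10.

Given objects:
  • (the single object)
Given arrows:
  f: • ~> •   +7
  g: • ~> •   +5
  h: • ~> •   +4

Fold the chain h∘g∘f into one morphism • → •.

  0 +7≡7 +5≡2 +4≡6  (mod 10)
⟦path⟧: +6

Answer: +6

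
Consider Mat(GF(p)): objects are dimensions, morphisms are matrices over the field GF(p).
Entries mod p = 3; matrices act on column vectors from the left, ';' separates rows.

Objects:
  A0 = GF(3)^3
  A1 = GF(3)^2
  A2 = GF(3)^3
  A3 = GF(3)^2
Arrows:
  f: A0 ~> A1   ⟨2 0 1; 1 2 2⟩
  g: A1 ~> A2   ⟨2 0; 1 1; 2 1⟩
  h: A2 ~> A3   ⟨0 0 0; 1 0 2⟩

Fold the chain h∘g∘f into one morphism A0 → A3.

Answer: ⟨0 0 0; 2 1 1⟩

Trace:
  e0=[1,0,0] f~>[2,1] g~>[1,0,2] h~>[0,2]
  e1=[0,1,0] f~>[0,2] g~>[0,2,2] h~>[0,1]
  e2=[0,0,1] f~>[1,2] g~>[2,0,1] h~>[0,1]
composite: ⟨0 0 0; 2 1 1⟩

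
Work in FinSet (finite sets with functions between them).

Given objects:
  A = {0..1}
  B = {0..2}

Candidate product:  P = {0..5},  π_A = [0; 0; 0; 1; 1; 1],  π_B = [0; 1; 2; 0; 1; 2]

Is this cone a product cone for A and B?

|A|·|B| = 2·3 = 6;  |P| = 6
Check the pairing map k ↦ (π_A(k), π_B(k)):
  0 -> (0,0)
  1 -> (0,1)
  2 -> (0,2)
  3 -> (1,0)
  4 -> (1,1)
  5 -> (1,2)
distinct pairs in image: 6 / 6 needed
  → bijection onto A×B; projections well-typed.

Answer: VALID PRODUCT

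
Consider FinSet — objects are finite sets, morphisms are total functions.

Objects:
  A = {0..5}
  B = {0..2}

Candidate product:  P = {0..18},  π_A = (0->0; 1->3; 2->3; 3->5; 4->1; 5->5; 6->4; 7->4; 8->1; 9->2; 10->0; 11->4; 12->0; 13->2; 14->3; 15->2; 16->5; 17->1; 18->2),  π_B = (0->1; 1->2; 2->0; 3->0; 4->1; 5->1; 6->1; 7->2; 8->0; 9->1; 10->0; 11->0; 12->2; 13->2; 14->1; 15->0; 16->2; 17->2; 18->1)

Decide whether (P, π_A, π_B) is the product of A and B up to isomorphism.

Answer: NOT A VALID PRODUCT — |P|=19 ≠ |A|·|B|=18

Trace:
|A|·|B| = 6·3 = 18;  |P| = 19
  → cardinalities differ; no bijection possible.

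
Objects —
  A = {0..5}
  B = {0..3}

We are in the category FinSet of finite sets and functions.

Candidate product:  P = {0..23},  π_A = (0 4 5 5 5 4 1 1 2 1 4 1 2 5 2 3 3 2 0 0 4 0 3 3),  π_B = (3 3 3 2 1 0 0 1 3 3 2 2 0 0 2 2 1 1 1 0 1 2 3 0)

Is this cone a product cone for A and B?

Answer: VALID PRODUCT

Work:
|A|·|B| = 6·4 = 24;  |P| = 24
Check the pairing map k ↦ (π_A(k), π_B(k)):
  0 -> (0,3)
  1 -> (4,3)
  2 -> (5,3)
  3 -> (5,2)
  4 -> (5,1)
  5 -> (4,0)
  6 -> (1,0)
  7 -> (1,1)
  8 -> (2,3)
  9 -> (1,3)
  10 -> (4,2)
  11 -> (1,2)
  12 -> (2,0)
  13 -> (5,0)
  14 -> (2,2)
  15 -> (3,2)
  16 -> (3,1)
  17 -> (2,1)
  18 -> (0,1)
  19 -> (0,0)
  20 -> (4,1)
  21 -> (0,2)
  22 -> (3,3)
  23 -> (3,0)
distinct pairs in image: 24 / 24 needed
  → bijection onto A×B; projections well-typed.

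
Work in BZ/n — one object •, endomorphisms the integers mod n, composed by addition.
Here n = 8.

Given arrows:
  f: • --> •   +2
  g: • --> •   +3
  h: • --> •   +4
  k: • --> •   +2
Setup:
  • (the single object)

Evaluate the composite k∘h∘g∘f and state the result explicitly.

Answer: +3

Trace:
  0 +2≡2 +3≡5 +4≡1 +2≡3  (mod 8)
composite: +3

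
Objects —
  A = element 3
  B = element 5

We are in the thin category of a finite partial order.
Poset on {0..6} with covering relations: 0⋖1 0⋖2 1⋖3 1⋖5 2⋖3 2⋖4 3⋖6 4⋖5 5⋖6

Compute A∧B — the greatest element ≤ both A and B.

{x : x⊑A ∧ x⊑B} = {0,1,2}  (A=3, B=5)
  maximal lower bounds 1 and 2 are incomparable: neither 1⊑2 nor 2⊑1
→ no greatest lower bound exists

Answer: NO MEET EXISTS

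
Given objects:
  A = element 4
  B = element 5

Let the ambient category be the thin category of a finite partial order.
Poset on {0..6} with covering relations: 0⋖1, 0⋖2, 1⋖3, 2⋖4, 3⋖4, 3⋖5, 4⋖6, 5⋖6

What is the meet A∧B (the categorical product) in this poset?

Answer: A∧B = 3

Work:
{x : x<=A ∧ x<=B} = {0,1,3}  (A=4, B=5)
  0 <= 3
  1 <= 3
  3 <= 3
glb = 3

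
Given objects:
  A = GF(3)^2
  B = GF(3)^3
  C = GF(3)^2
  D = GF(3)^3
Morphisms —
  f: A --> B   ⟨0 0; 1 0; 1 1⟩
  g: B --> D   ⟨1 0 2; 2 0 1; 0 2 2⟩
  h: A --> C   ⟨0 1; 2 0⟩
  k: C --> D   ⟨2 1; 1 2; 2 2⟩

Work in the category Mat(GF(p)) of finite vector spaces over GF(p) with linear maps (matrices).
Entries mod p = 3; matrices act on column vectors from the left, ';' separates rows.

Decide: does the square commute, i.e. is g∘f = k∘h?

Answer: COMMUTES

Derivation:
1) trace f;g:
  e0=[1,0] f-->[0,1,1] g-->[2,1,1]
  e1=[0,1] f-->[0,0,1] g-->[2,1,2]
  ⟦path⟧₁ = ⟨2 2; 1 1; 1 2⟩
2) trace h;k:
  e0=[1,0] h-->[0,2] k-->[2,1,1]
  e1=[0,1] h-->[1,0] k-->[2,1,2]
  ⟦path⟧₂ = ⟨2 2; 1 1; 1 2⟩
Equal? same morphism ✓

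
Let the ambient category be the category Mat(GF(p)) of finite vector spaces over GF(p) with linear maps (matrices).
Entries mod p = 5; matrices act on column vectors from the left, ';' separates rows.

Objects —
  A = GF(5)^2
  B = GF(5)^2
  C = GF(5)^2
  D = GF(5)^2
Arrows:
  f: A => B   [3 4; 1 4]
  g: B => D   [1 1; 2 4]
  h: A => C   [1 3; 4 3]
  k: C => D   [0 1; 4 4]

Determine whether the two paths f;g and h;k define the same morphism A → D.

Path 1 = f;g:
  e0=[1,0] f=>[3,1] g=>[4,0]
  e1=[0,1] f=>[4,4] g=>[3,4]
  result₁ = [4 3; 0 4]
Path 2 = h;k:
  e0=[1,0] h=>[1,4] k=>[4,0]
  e1=[0,1] h=>[3,3] k=>[3,4]
  result₂ = [4 3; 0 4]
Equal? same morphism ✓

Answer: COMMUTES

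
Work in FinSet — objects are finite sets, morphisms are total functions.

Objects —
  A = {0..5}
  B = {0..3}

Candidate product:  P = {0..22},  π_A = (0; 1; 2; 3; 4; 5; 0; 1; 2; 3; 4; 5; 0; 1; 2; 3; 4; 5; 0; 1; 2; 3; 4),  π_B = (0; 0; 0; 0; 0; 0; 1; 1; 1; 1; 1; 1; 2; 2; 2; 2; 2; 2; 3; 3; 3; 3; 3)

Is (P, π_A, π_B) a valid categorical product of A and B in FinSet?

|A|·|B| = 6·4 = 24;  |P| = 23
  → cardinalities differ; no bijection possible.

Answer: NOT A VALID PRODUCT — |P|=23 ≠ |A|·|B|=24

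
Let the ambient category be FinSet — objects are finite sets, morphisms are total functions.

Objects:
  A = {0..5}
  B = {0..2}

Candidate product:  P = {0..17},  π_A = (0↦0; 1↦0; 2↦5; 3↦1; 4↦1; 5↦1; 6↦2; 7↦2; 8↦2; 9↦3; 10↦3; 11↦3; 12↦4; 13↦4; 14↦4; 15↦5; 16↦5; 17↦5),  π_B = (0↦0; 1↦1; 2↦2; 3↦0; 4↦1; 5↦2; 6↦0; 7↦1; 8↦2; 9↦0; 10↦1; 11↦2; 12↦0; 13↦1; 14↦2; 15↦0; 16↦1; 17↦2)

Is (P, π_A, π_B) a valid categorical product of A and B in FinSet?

Answer: NOT A VALID PRODUCT — duplicate pair at indices 17,2

Trace:
|A|·|B| = 6·3 = 18;  |P| = 18
Check the pairing map k ↦ (π_A(k), π_B(k)):
  0 ↦ (0,0)
  1 ↦ (0,1)
  2 ↦ (5,2)
  3 ↦ (1,0)
  4 ↦ (1,1)
  5 ↦ (1,2)
  6 ↦ (2,0)
  7 ↦ (2,1)
  8 ↦ (2,2)
  9 ↦ (3,0)
  10 ↦ (3,1)
  11 ↦ (3,2)
  12 ↦ (4,0)
  13 ↦ (4,1)
  14 ↦ (4,2)
  15 ↦ (5,0)
  16 ↦ (5,1)
  17 ↦ (5,2)  ✗ repeats pair of k=2
distinct pairs in image: 17 / 18 needed
  → (5,2) hit at k=2 and k=17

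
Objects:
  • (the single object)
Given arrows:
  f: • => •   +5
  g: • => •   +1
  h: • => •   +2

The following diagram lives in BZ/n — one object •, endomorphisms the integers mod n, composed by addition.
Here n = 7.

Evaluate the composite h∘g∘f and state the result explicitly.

  0 +5≡5 +1≡6 +2≡1  (mod 7)
composite: +1

Answer: +1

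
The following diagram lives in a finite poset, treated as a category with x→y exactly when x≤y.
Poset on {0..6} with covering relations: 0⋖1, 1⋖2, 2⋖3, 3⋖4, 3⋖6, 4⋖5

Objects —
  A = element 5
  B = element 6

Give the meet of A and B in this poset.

Answer: A∧B = 3

Trace:
Lower bounds of A=5 and B=6: {0,1,2,3}
  0 <= 3
  1 <= 3
  2 <= 3
  3 <= 3
glb = 3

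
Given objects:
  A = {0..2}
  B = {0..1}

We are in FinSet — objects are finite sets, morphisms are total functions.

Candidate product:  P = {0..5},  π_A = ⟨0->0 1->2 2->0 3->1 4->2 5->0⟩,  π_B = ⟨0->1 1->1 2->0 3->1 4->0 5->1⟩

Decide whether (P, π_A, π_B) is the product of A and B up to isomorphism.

|A|·|B| = 3·2 = 6;  |P| = 6
Check the pairing map k ↦ (π_A(k), π_B(k)):
  0 -> (0,1)
  1 -> (2,1)
  2 -> (0,0)
  3 -> (1,1)
  4 -> (2,0)
  5 -> (0,1)  ✗ repeats pair of k=0
distinct pairs in image: 5 / 6 needed
  → (0,1) hit at k=0 and k=5

Answer: NOT A VALID PRODUCT — duplicate pair at indices 5,0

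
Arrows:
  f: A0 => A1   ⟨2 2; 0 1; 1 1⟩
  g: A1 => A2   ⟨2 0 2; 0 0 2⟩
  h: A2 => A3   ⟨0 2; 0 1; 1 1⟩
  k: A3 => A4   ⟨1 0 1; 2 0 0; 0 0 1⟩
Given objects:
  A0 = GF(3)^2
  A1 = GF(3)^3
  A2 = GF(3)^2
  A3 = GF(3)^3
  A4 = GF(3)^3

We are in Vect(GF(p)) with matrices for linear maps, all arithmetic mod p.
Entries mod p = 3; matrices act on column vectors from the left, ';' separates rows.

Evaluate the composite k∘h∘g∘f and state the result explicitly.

  e0=(1,0) f=>(2,0,1) g=>(0,2) h=>(1,2,2) k=>(0,2,2)
  e1=(0,1) f=>(2,1,1) g=>(0,2) h=>(1,2,2) k=>(0,2,2)
⟦path⟧: ⟨0 0; 2 2; 2 2⟩

Answer: ⟨0 0; 2 2; 2 2⟩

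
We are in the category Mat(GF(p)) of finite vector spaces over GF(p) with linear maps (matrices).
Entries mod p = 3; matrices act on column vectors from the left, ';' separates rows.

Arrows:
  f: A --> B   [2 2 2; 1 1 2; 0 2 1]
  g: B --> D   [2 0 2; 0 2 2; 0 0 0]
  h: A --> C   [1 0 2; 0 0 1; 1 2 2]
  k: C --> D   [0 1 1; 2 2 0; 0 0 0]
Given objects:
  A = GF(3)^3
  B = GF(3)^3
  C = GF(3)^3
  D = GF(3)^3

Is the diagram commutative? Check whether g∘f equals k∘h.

Answer: COMMUTES

Work:
1) trace f;g:
  e0=[1,0,0] f-->[2,1,0] g-->[1,2,0]
  e1=[0,1,0] f-->[2,1,2] g-->[2,0,0]
  e2=[0,0,1] f-->[2,2,1] g-->[0,0,0]
  composite₁ = [1 2 0; 2 0 0; 0 0 0]
2) trace h;k:
  e0=[1,0,0] h-->[1,0,1] k-->[1,2,0]
  e1=[0,1,0] h-->[0,0,2] k-->[2,0,0]
  e2=[0,0,1] h-->[2,1,2] k-->[0,0,0]
  composite₂ = [1 2 0; 2 0 0; 0 0 0]
Equal? YES — commutes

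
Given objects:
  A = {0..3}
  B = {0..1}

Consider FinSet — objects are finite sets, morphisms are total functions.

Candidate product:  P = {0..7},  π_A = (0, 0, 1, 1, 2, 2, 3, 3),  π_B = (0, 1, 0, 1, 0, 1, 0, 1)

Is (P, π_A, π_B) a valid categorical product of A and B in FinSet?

Answer: VALID PRODUCT

Trace:
|A|·|B| = 4·2 = 8;  |P| = 8
Check the pairing map k ↦ (π_A(k), π_B(k)):
  0 -> (0,0)
  1 -> (0,1)
  2 -> (1,0)
  3 -> (1,1)
  4 -> (2,0)
  5 -> (2,1)
  6 -> (3,0)
  7 -> (3,1)
distinct pairs in image: 8 / 8 needed
  → bijection onto A×B; projections well-typed.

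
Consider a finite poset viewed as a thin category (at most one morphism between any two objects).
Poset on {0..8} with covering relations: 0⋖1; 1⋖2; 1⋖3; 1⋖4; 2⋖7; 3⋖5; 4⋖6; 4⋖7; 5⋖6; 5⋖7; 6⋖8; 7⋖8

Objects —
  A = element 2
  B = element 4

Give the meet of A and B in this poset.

Answer: A∧B = 1

Work:
{x : x<=A ∧ x<=B} = {0,1}  (A=2, B=4)
  0 <= 1
  1 <= 1
glb = 1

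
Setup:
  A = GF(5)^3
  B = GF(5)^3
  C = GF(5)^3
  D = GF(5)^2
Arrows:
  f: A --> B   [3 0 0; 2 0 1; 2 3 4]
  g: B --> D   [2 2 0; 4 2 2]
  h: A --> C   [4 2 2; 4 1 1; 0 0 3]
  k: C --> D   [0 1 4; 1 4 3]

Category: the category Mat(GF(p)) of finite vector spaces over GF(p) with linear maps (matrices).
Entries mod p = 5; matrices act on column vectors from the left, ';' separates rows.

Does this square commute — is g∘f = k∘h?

Answer: DOES NOT COMMUTE

Work:
1) trace f;g:
  e0=⟨1,0,0⟩ f-->⟨3,2,2⟩ g-->⟨0,0⟩
  e1=⟨0,1,0⟩ f-->⟨0,0,3⟩ g-->⟨0,1⟩
  e2=⟨0,0,1⟩ f-->⟨0,1,4⟩ g-->⟨2,0⟩
  ⟦path⟧₁ = [0 0 2; 0 1 0]
2) trace h;k:
  e0=⟨1,0,0⟩ h-->⟨4,4,0⟩ k-->⟨4,0⟩
  e1=⟨0,1,0⟩ h-->⟨2,1,0⟩ k-->⟨1,1⟩
  e2=⟨0,0,1⟩ h-->⟨2,1,3⟩ k-->⟨3,0⟩
  ⟦path⟧₂ = [4 1 3; 0 1 0]
Equal? distinct morphisms ✗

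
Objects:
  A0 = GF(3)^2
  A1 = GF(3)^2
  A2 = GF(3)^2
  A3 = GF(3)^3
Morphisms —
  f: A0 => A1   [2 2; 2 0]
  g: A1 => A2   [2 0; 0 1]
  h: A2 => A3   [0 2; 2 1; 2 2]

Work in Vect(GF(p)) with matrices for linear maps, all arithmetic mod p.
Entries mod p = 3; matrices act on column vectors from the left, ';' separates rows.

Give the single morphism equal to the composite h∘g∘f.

Answer: [1 0; 1 2; 0 2]

Trace:
  e0=[1,0] f=>[2,2] g=>[1,2] h=>[1,1,0]
  e1=[0,1] f=>[2,0] g=>[1,0] h=>[0,2,2]
result: [1 0; 1 2; 0 2]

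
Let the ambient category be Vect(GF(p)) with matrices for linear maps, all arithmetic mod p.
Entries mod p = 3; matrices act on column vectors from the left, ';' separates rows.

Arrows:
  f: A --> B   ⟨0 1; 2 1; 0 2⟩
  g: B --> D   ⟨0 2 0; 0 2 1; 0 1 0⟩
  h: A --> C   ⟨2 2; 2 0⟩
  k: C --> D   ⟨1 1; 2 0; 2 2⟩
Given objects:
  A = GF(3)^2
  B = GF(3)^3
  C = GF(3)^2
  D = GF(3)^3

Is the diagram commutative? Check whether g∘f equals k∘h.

1) trace f;g:
  e0=(1,0) f-->(0,2,0) g-->(1,1,2)
  e1=(0,1) f-->(1,1,2) g-->(2,1,1)
  composite₁ = ⟨1 2; 1 1; 2 1⟩
2) trace h;k:
  e0=(1,0) h-->(2,2) k-->(1,1,2)
  e1=(0,1) h-->(2,0) k-->(2,1,1)
  composite₂ = ⟨1 2; 1 1; 2 1⟩
Equal? same morphism ✓

Answer: COMMUTES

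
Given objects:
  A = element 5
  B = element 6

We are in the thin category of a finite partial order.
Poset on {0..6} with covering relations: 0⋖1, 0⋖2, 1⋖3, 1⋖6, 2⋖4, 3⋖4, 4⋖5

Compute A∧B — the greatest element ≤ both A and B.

Answer: A∧B = 1

Trace:
{x : x≤A ∧ x≤B} = {0,1}  (A=5, B=6)
  0 ≤ 1
  1 ≤ 1
glb = 1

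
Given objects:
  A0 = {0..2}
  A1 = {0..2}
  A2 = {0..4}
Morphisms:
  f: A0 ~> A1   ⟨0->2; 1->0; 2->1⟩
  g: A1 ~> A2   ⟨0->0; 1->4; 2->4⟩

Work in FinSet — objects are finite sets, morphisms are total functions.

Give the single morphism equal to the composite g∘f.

Answer: ⟨0->4; 1->0; 2->4⟩

Work:
  0 f~>2 g~>4
  1 f~>0 g~>0
  2 f~>1 g~>4
⟦path⟧: ⟨0->4; 1->0; 2->4⟩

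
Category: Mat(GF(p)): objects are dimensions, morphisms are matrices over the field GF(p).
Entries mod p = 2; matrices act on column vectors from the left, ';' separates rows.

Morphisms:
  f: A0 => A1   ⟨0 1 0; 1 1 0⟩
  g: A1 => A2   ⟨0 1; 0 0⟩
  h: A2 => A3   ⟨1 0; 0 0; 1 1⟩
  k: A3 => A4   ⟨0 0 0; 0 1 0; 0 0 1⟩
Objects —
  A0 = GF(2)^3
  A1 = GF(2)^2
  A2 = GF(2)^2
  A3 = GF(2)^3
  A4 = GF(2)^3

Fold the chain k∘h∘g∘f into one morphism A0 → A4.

Answer: ⟨0 0 0; 0 0 0; 1 1 0⟩

Work:
  e0=(1,0,0) f=>(0,1) g=>(1,0) h=>(1,0,1) k=>(0,0,1)
  e1=(0,1,0) f=>(1,1) g=>(1,0) h=>(1,0,1) k=>(0,0,1)
  e2=(0,0,1) f=>(0,0) g=>(0,0) h=>(0,0,0) k=>(0,0,0)
result: ⟨0 0 0; 0 0 0; 1 1 0⟩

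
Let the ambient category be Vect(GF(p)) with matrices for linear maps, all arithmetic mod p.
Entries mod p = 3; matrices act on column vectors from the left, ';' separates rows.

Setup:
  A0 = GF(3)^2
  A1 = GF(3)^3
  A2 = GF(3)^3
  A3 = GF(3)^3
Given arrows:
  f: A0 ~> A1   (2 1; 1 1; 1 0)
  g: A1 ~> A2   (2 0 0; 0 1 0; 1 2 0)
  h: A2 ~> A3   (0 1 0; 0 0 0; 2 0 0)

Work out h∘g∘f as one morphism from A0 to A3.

  e0=[1,0] f~>[2,1,1] g~>[1,1,1] h~>[1,0,2]
  e1=[0,1] f~>[1,1,0] g~>[2,1,0] h~>[1,0,1]
composite: (1 1; 0 0; 2 1)

Answer: (1 1; 0 0; 2 1)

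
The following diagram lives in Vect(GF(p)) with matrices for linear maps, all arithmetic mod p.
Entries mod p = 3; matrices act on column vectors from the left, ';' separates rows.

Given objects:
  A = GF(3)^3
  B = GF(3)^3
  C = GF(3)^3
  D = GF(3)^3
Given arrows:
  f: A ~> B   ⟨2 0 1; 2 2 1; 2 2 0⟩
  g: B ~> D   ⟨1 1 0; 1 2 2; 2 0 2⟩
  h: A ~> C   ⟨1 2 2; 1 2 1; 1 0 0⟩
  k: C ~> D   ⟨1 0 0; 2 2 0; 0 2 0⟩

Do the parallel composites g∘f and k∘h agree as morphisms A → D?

1) trace f;g:
  e0=(1,0,0) f~>(2,2,2) g~>(1,1,2)
  e1=(0,1,0) f~>(0,2,2) g~>(2,2,1)
  e2=(0,0,1) f~>(1,1,0) g~>(2,0,2)
  composite₁ = ⟨1 2 2; 1 2 0; 2 1 2⟩
2) trace h;k:
  e0=(1,0,0) h~>(1,1,1) k~>(1,1,2)
  e1=(0,1,0) h~>(2,2,0) k~>(2,2,1)
  e2=(0,0,1) h~>(2,1,0) k~>(2,0,2)
  composite₂ = ⟨1 2 2; 1 2 0; 2 1 2⟩
Equal? same morphism ✓

Answer: COMMUTES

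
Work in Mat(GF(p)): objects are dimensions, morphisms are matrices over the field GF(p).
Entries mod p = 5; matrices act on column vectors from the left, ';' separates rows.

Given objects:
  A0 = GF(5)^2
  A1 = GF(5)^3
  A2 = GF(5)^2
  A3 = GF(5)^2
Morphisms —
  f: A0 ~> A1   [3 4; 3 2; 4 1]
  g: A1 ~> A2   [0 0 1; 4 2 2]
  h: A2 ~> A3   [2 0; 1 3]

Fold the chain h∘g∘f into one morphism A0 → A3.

  e0=[1,0] f~>[3,3,4] g~>[4,1] h~>[3,2]
  e1=[0,1] f~>[4,2,1] g~>[1,2] h~>[2,2]
⟦path⟧: [3 2; 2 2]

Answer: [3 2; 2 2]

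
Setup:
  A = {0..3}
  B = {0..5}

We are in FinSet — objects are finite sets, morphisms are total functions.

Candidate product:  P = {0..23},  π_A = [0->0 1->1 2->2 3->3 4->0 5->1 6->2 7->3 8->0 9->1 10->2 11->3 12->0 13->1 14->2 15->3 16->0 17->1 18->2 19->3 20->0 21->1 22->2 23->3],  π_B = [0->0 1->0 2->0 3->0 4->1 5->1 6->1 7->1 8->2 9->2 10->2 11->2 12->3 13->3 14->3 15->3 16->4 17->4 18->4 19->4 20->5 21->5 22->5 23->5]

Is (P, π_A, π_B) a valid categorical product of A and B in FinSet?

|A|·|B| = 4·6 = 24;  |P| = 24
Check the pairing map k ↦ (π_A(k), π_B(k)):
  0 -> (0,0)
  1 -> (1,0)
  2 -> (2,0)
  3 -> (3,0)
  4 -> (0,1)
  5 -> (1,1)
  6 -> (2,1)
  7 -> (3,1)
  8 -> (0,2)
  9 -> (1,2)
  10 -> (2,2)
  11 -> (3,2)
  12 -> (0,3)
  13 -> (1,3)
  14 -> (2,3)
  15 -> (3,3)
  16 -> (0,4)
  17 -> (1,4)
  18 -> (2,4)
  19 -> (3,4)
  20 -> (0,5)
  21 -> (1,5)
  22 -> (2,5)
  23 -> (3,5)
distinct pairs in image: 24 / 24 needed
  → bijection onto A×B; projections well-typed.

Answer: VALID PRODUCT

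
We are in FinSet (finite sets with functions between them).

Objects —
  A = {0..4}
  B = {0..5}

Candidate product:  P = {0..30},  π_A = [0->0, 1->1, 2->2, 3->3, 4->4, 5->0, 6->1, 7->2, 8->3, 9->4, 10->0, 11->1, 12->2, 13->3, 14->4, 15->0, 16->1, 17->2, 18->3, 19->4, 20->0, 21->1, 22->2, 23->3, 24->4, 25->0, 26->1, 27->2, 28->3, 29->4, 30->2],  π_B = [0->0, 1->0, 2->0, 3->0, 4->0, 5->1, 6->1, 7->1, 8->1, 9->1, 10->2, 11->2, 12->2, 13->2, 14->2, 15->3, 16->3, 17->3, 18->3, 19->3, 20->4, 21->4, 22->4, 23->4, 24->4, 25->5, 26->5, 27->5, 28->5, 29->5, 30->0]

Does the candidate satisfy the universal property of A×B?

Answer: NOT A VALID PRODUCT — |P|=31 ≠ |A|·|B|=30

Trace:
|A|·|B| = 5·6 = 30;  |P| = 31
  → cardinalities differ; no bijection possible.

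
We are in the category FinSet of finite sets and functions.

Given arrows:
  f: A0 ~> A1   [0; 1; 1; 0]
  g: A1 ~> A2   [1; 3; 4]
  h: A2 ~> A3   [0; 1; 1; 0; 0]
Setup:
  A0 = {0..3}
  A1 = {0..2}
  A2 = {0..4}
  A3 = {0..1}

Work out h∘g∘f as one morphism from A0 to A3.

  0 f~>0 g~>1 h~>1
  1 f~>1 g~>3 h~>0
  2 f~>1 g~>3 h~>0
  3 f~>0 g~>1 h~>1
result: [1; 0; 0; 1]

Answer: [1; 0; 0; 1]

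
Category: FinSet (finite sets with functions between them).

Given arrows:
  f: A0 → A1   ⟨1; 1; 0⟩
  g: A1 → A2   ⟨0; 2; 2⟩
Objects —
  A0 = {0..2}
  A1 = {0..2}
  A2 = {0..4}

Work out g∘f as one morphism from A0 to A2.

  0 f→1 g→2
  1 f→1 g→2
  2 f→0 g→0
⟦path⟧: ⟨2; 2; 0⟩

Answer: ⟨2; 2; 0⟩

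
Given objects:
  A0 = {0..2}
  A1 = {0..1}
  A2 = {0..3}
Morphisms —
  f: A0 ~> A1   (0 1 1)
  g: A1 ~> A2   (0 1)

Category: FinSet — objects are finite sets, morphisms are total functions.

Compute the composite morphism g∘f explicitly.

  0 f~>0 g~>0
  1 f~>1 g~>1
  2 f~>1 g~>1
⟦path⟧: (0 1 1)

Answer: (0 1 1)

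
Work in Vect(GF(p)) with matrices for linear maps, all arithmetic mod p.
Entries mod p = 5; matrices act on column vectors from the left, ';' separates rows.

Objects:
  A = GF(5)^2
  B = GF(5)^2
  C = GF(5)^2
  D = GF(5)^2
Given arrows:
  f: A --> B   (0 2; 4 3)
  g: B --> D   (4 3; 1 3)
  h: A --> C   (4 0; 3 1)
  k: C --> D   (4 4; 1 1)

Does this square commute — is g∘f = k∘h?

1) trace f;g:
  e0=[1,0] f-->[0,4] g-->[2,2]
  e1=[0,1] f-->[2,3] g-->[2,1]
  composite₁ = (2 2; 2 1)
2) trace h;k:
  e0=[1,0] h-->[4,3] k-->[3,2]
  e1=[0,1] h-->[0,1] k-->[4,1]
  composite₂ = (3 4; 2 1)
Equal? NO — does not commute

Answer: DOES NOT COMMUTE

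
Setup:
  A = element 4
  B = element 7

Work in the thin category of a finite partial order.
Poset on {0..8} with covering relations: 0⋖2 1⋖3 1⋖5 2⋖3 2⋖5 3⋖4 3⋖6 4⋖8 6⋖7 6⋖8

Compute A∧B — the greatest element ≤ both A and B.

{x : x<=A ∧ x<=B} = {0,1,2,3}  (A=4, B=7)
  0 <= 3
  1 <= 3
  2 <= 3
  3 <= 3
glb = 3

Answer: A∧B = 3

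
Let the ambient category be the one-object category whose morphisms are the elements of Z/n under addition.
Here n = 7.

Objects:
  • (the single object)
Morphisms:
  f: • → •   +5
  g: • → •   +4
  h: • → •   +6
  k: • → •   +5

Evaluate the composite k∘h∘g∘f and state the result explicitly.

Answer: +6

Trace:
  0 +5≡5 +4≡2 +6≡1 +5≡6  (mod 7)
composite: +6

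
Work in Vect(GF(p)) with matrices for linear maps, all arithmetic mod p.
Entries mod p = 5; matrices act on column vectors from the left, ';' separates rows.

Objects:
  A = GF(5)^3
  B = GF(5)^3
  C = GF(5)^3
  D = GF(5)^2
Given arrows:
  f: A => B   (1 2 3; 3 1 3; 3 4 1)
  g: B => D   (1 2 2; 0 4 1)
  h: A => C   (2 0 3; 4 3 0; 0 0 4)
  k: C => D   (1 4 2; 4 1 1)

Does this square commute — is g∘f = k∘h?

Answer: DOES NOT COMMUTE

Work:
1) trace f;g:
  e0=[1,0,0] f=>[1,3,3] g=>[3,0]
  e1=[0,1,0] f=>[2,1,4] g=>[2,3]
  e2=[0,0,1] f=>[3,3,1] g=>[1,3]
  composite₁ = (3 2 1; 0 3 3)
2) trace h;k:
  e0=[1,0,0] h=>[2,4,0] k=>[3,2]
  e1=[0,1,0] h=>[0,3,0] k=>[2,3]
  e2=[0,0,1] h=>[3,0,4] k=>[1,1]
  composite₂ = (3 2 1; 2 3 1)
Equal? differ; not commutative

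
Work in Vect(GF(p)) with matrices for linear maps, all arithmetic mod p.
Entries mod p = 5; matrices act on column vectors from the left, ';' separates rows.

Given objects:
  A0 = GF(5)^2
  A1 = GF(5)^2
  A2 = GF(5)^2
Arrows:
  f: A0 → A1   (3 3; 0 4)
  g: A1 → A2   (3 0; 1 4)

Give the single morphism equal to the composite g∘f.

  e0=⟨1,0⟩ f→⟨3,0⟩ g→⟨4,3⟩
  e1=⟨0,1⟩ f→⟨3,4⟩ g→⟨4,4⟩
⟦path⟧: (4 4; 3 4)

Answer: (4 4; 3 4)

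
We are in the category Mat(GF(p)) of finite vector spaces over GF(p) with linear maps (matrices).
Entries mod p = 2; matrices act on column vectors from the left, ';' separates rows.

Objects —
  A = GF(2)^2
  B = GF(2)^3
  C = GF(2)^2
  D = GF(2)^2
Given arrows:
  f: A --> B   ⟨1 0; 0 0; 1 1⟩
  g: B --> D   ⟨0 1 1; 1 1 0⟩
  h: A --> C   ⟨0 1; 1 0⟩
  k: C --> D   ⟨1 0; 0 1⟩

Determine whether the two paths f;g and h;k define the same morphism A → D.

1) trace f;g:
  e0=(1,0) f-->(1,0,1) g-->(1,1)
  e1=(0,1) f-->(0,0,1) g-->(1,0)
  composite₁ = ⟨1 1; 1 0⟩
2) trace h;k:
  e0=(1,0) h-->(0,1) k-->(0,1)
  e1=(0,1) h-->(1,0) k-->(1,0)
  composite₂ = ⟨0 1; 1 0⟩
Equal? distinct morphisms ✗

Answer: DOES NOT COMMUTE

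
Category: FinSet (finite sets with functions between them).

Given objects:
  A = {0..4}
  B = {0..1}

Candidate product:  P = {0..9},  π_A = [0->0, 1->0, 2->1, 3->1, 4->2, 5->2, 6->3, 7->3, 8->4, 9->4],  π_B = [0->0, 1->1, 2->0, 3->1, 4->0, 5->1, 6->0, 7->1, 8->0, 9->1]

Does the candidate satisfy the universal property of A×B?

|A|·|B| = 5·2 = 10;  |P| = 10
Check the pairing map k ↦ (π_A(k), π_B(k)):
  0 -> (0,0)
  1 -> (0,1)
  2 -> (1,0)
  3 -> (1,1)
  4 -> (2,0)
  5 -> (2,1)
  6 -> (3,0)
  7 -> (3,1)
  8 -> (4,0)
  9 -> (4,1)
distinct pairs in image: 10 / 10 needed
  → bijection onto A×B; projections well-typed.

Answer: VALID PRODUCT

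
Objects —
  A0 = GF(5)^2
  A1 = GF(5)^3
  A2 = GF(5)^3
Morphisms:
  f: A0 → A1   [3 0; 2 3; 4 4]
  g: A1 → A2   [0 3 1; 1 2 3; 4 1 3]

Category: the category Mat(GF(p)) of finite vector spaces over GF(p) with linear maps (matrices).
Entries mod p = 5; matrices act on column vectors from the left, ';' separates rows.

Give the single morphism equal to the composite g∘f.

  e0=[1,0] f→[3,2,4] g→[0,4,1]
  e1=[0,1] f→[0,3,4] g→[3,3,0]
result: [0 3; 4 3; 1 0]

Answer: [0 3; 4 3; 1 0]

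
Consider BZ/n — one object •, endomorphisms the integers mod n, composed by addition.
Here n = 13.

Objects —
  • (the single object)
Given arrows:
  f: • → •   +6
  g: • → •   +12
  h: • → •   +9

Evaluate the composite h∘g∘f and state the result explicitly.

Answer: +1

Work:
  0 +6≡6 +12≡5 +9≡1  (mod 13)
composite: +1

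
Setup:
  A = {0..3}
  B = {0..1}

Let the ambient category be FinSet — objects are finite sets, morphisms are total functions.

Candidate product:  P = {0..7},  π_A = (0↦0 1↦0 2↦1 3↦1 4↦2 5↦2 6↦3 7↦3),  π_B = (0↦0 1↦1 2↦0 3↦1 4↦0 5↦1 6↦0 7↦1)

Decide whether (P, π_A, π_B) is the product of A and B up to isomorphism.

|A|·|B| = 4·2 = 8;  |P| = 8
Check the pairing map k ↦ (π_A(k), π_B(k)):
  0 ↦ (0,0)
  1 ↦ (0,1)
  2 ↦ (1,0)
  3 ↦ (1,1)
  4 ↦ (2,0)
  5 ↦ (2,1)
  6 ↦ (3,0)
  7 ↦ (3,1)
distinct pairs in image: 8 / 8 needed
  → bijection onto A×B; projections well-typed.

Answer: VALID PRODUCT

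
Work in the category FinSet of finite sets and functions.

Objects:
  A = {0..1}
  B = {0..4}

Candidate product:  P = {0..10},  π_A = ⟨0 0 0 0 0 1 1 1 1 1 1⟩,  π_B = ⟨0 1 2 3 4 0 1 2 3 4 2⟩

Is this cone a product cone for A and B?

Answer: NOT A VALID PRODUCT — |P|=11 ≠ |A|·|B|=10

Trace:
|A|·|B| = 2·5 = 10;  |P| = 11
  → cardinalities differ; no bijection possible.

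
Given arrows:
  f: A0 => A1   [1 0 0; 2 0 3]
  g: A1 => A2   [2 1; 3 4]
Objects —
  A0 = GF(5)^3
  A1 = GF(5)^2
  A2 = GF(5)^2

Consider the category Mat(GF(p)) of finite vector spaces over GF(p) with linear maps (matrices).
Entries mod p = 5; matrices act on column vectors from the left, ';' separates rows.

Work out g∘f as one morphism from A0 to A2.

Answer: [4 0 3; 1 0 2]

Derivation:
  e0=[1,0,0] f=>[1,2] g=>[4,1]
  e1=[0,1,0] f=>[0,0] g=>[0,0]
  e2=[0,0,1] f=>[0,3] g=>[3,2]
⟦path⟧: [4 0 3; 1 0 2]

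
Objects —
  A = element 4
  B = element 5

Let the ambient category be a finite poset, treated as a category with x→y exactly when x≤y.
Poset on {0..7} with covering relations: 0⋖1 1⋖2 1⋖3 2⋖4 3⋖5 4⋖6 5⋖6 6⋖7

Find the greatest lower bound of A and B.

Answer: A∧B = 1

Trace:
Lower bounds of A=4 and B=5: {0,1}
  0 ≤ 1
  1 ≤ 1
glb = 1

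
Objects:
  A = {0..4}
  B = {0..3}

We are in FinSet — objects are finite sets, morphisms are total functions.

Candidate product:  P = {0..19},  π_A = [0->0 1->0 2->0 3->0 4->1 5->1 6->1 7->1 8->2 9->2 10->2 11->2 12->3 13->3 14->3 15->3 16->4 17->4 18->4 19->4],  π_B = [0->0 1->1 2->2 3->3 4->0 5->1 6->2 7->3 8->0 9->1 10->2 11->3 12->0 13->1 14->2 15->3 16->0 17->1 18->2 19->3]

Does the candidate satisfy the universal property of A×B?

|A|·|B| = 5·4 = 20;  |P| = 20
Check the pairing map k ↦ (π_A(k), π_B(k)):
  0 -> (0,0)
  1 -> (0,1)
  2 -> (0,2)
  3 -> (0,3)
  4 -> (1,0)
  5 -> (1,1)
  6 -> (1,2)
  7 -> (1,3)
  8 -> (2,0)
  9 -> (2,1)
  10 -> (2,2)
  11 -> (2,3)
  12 -> (3,0)
  13 -> (3,1)
  14 -> (3,2)
  15 -> (3,3)
  16 -> (4,0)
  17 -> (4,1)
  18 -> (4,2)
  19 -> (4,3)
distinct pairs in image: 20 / 20 needed
  → bijection onto A×B; projections well-typed.

Answer: VALID PRODUCT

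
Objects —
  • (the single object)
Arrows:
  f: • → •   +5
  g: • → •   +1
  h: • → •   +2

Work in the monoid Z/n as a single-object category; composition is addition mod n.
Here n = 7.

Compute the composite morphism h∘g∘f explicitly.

  0 +5≡5 +1≡6 +2≡1  (mod 7)
composite: +1

Answer: +1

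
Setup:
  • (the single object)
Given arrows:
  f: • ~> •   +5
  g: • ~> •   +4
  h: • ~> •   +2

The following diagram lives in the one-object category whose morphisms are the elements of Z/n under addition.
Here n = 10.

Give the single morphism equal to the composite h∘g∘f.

  0 +5≡5 +4≡9 +2≡1  (mod 10)
result: +1

Answer: +1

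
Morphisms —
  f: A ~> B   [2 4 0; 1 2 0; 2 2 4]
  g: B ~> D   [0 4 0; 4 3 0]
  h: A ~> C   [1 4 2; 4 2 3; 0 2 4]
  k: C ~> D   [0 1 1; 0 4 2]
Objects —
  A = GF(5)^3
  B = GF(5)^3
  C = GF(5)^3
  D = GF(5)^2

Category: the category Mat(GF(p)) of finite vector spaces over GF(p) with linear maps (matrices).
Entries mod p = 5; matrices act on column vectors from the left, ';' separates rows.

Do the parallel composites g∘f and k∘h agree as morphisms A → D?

Answer: DOES NOT COMMUTE

Work:
Path 1 = f;g:
  e0=(1,0,0) f~>(2,1,2) g~>(4,1)
  e1=(0,1,0) f~>(4,2,2) g~>(3,2)
  e2=(0,0,1) f~>(0,0,4) g~>(0,0)
  composite₁ = [4 3 0; 1 2 0]
Path 2 = h;k:
  e0=(1,0,0) h~>(1,4,0) k~>(4,1)
  e1=(0,1,0) h~>(4,2,2) k~>(4,2)
  e2=(0,0,1) h~>(2,3,4) k~>(2,0)
  composite₂ = [4 4 2; 1 2 0]
Equal? distinct morphisms ✗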